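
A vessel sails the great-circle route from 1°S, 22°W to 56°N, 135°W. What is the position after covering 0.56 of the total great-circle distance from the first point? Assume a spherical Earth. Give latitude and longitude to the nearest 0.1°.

Write both endpoints as unit vectors p₁, p₂ with components (cos φ cos λ, cos φ sin λ, sin φ).
The central angle between the endpoints is δ = arccos(p₁·p₂) ≈ 1.806 rad (103.5°).
Interpolate at f = 0.56 with slerp weights a = sin((1−f)δ)/sin δ ≈ 0.734, b = sin(fδ)/sin δ ≈ 0.871.
p = a·p₁ + b·p₂ ≈ (0.336, -0.619, 0.710); φ = arcsin(p_z) ≈ 45.21°, λ = atan2(p_y, p_x) ≈ -61.55°.

≈ 45.2°N, 61.5°W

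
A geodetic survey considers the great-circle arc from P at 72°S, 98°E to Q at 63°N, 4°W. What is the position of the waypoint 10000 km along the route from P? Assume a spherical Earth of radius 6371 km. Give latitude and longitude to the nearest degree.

≈ 7°N, 30°E

The haversine formula gives a central angle δ ≈ 2.639 rad (151.2°) between the endpoints. The total great-circle distance is δ·R ≈ 2.639 × 6371 ≈ 16816 km, so the target fraction is f = 10000/16816 ≈ 0.595.
Interpolate at f ≈ 0.595 with slerp weights a = sin((1−f)δ)/sin δ ≈ 1.822, b = sin(fδ)/sin δ ≈ 2.078.
p = a·p₁ + b·p₂ ≈ (0.863, 0.492, 0.118); φ = arcsin(p_z) ≈ 6.78°, λ = atan2(p_y, p_x) ≈ 29.69°.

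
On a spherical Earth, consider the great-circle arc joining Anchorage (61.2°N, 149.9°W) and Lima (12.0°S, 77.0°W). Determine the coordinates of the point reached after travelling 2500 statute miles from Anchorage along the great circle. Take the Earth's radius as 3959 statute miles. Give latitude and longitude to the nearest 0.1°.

≈ (37.4°N, 105.9°W)

Convert each endpoint to a unit vector on the sphere (x = cos φ cos λ, y = cos φ sin λ, z = sin φ).
The central angle between the endpoints is δ = arccos(p₁·p₂) ≈ 1.614 rad (92.5°). The total great-circle distance is δ·R ≈ 1.614 × 3959 ≈ 6392 mi, so the target fraction is f = 2500/6392 ≈ 0.391.
Interpolate at f ≈ 0.391 with slerp weights a = sin((1−f)δ)/sin δ ≈ 0.833, b = sin(fδ)/sin δ ≈ 0.591.
p = a·p₁ + b·p₂ ≈ (-0.217, -0.764, 0.607); φ = arcsin(p_z) ≈ 37.38°, λ = atan2(p_y, p_x) ≈ -105.86°.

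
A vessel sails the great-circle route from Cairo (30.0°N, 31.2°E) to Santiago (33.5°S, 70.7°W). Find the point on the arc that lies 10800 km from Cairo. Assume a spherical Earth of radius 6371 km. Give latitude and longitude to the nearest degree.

≈ 26°S, 52°W

Convert each endpoint to a unit vector on the sphere (x = cos φ cos λ, y = cos φ sin λ, z = sin φ).
The central angle between the endpoints is δ = arccos(p₁·p₂) ≈ 2.010 rad (115.1°). The total great-circle distance is δ·R ≈ 2.010 × 6371 ≈ 12803 km, so the target fraction is f = 10800/12803 ≈ 0.844.
Interpolate at f ≈ 0.844 with slerp weights a = sin((1−f)δ)/sin δ ≈ 0.342, b = sin(fδ)/sin δ ≈ 1.096.
p = a·p₁ + b·p₂ ≈ (0.555, -0.709, -0.434); φ = arcsin(p_z) ≈ -25.73°, λ = atan2(p_y, p_x) ≈ -51.95°.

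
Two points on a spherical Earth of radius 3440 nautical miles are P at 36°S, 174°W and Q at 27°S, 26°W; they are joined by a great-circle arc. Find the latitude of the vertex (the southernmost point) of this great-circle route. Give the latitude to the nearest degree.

≈ 66°S

The great circle lies in the plane with unit normal n̂ = (p₁ × p₂)/|p₁ × p₂|.
Here n̂_z ≈ +0.407; the vertex latitude is φ_max = arccos|n̂_z| ≈ 66.0°.
Check via Clairaut: cos φ_max = |cos φ₁| · sin C = cos(36.0°)·sin(149.8°) ≈ 0.407, again giving ≈ 66.0°.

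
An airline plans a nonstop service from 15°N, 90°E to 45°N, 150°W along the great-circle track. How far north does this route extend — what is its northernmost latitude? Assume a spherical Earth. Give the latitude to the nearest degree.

≈ 53°N

The great circle lies in the plane with unit normal n̂ = (p₁ × p₂)/|p₁ × p₂|.
Here n̂_z ≈ +0.599; the vertex latitude is φ_max = arccos|n̂_z| ≈ 53.2°.
Check via Clairaut: cos φ_max = |cos φ₁| · sin C = cos(15.0°)·sin(38.3°) ≈ 0.599, again giving ≈ 53.2°.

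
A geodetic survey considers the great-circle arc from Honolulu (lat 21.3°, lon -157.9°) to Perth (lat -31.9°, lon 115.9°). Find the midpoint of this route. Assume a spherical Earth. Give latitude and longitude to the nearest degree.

≈ lat -7°, lon 161°

Convert each endpoint to a unit vector on the sphere (x = cos φ cos λ, y = cos φ sin λ, z = sin φ).
The central angle between the endpoints is δ = arccos(p₁·p₂) ≈ 1.711 rad (98.0°).
Interpolate at f = 1/2 with slerp weights a = sin((1−f)δ)/sin δ ≈ 0.762, b = sin(fδ)/sin δ ≈ 0.762.
p = a·p₁ + b·p₂ ≈ (-0.941, 0.315, -0.126); φ = arcsin(p_z) ≈ -7.23°, λ = atan2(p_y, p_x) ≈ 161.49°.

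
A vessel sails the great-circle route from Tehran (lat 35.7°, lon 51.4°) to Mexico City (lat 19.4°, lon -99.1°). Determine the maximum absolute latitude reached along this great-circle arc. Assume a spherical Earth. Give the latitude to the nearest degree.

≈ 65°

The great circle lies in the plane with unit normal n̂ = (p₁ × p₂)/|p₁ × p₂|.
Here n̂_z ≈ -0.428; the vertex latitude is φ_max = arccos|n̂_z| ≈ 64.7°.
Check via Clairaut: cos φ_max = |cos φ₁| · sin C = cos(35.7°)·sin(31.8°) ≈ 0.428, again giving ≈ 64.7°.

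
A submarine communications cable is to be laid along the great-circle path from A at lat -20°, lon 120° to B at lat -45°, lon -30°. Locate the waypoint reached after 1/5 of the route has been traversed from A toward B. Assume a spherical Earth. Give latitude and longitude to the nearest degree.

≈ lat -40°, lon 109°

Write both endpoints as unit vectors p₁, p₂ with components (cos φ cos λ, cos φ sin λ, sin φ).
The central angle between the endpoints is δ = arccos(p₁·p₂) ≈ 1.911 rad (109.5°).
Interpolate at f = 1/5 with slerp weights a = sin((1−f)δ)/sin δ ≈ 1.060, b = sin(fδ)/sin δ ≈ 0.396.
p = a·p₁ + b·p₂ ≈ (-0.256, 0.723, -0.642); φ = arcsin(p_z) ≈ -39.96°, λ = atan2(p_y, p_x) ≈ 109.49°.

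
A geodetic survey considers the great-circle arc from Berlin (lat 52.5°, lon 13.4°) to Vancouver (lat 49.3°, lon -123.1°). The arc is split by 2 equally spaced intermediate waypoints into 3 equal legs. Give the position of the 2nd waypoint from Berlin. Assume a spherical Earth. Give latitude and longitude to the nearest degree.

Write both endpoints as unit vectors p₁, p₂ with components (cos φ cos λ, cos φ sin λ, sin φ).
The central angle between the endpoints is δ = arccos(p₁·p₂) ≈ 1.252 rad (71.7°).
Interpolate at f = 2/3 with slerp weights a = sin((1−f)δ)/sin δ ≈ 0.427, b = sin(fδ)/sin δ ≈ 0.780.
p = a·p₁ + b·p₂ ≈ (-0.025, -0.366, 0.930); φ = arcsin(p_z) ≈ 68.47°, λ = atan2(p_y, p_x) ≈ -93.93°.

≈ lat 68°, lon -94°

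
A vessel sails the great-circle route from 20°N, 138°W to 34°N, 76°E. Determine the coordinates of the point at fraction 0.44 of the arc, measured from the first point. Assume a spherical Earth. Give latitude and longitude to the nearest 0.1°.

≈ 57.2°N, 173.2°E

Write both endpoints as unit vectors p₁, p₂ with components (cos φ cos λ, cos φ sin λ, sin φ).
The central angle between the endpoints is δ = arccos(p₁·p₂) ≈ 2.043 rad (117.0°).
Interpolate at f = 0.44 with slerp weights a = sin((1−f)δ)/sin δ ≈ 1.022, b = sin(fδ)/sin δ ≈ 0.879.
p = a·p₁ + b·p₂ ≈ (-0.537, 0.064, 0.841); φ = arcsin(p_z) ≈ 57.23°, λ = atan2(p_y, p_x) ≈ 173.19°.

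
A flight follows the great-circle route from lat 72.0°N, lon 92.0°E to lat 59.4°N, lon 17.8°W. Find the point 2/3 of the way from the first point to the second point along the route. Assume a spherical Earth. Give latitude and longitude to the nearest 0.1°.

Write both endpoints as unit vectors p₁, p₂ with components (cos φ cos λ, cos φ sin λ, sin φ).
The central angle between the endpoints is δ = arccos(p₁·p₂) ≈ 0.699 rad (40.1°).
Interpolate at f = 2/3 with slerp weights a = sin((1−f)δ)/sin δ ≈ 0.359, b = sin(fδ)/sin δ ≈ 0.698.
p = a·p₁ + b·p₂ ≈ (0.335, 0.002, 0.942); φ = arcsin(p_z) ≈ 70.45°, λ = atan2(p_y, p_x) ≈ 0.37°.

≈ lat 70.5°N, lon 0.4°E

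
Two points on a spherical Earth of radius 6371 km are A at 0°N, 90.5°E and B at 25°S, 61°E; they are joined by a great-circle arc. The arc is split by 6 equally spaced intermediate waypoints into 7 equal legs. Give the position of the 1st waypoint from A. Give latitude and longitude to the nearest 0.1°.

From cos δ = sin φ₁ sin φ₂ + cos φ₁ cos φ₂ cos Δλ, the central angle is δ ≈ 0.662 rad (37.9°).
Interpolate at f = 1/7 with slerp weights a = sin((1−f)δ)/sin δ ≈ 0.874, b = sin(fδ)/sin δ ≈ 0.154.
p = a·p₁ + b·p₂ ≈ (0.060, 0.996, -0.065); φ = arcsin(p_z) ≈ -3.72°, λ = atan2(p_y, p_x) ≈ 86.56°.

≈ 3.7°S, 86.6°E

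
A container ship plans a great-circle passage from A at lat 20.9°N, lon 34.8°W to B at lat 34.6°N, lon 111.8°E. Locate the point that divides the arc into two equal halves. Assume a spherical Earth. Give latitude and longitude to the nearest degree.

≈ lat 61°N, lon 27°E

Write both endpoints as unit vectors p₁, p₂ with components (cos φ cos λ, cos φ sin λ, sin φ).
The central angle between the endpoints is δ = arccos(p₁·p₂) ≈ 2.026 rad (116.1°).
Interpolate at f = 1/2 with slerp weights a = sin((1−f)δ)/sin δ ≈ 0.944, b = sin(fδ)/sin δ ≈ 0.944.
p = a·p₁ + b·p₂ ≈ (0.436, 0.218, 0.873); φ = arcsin(p_z) ≈ 60.83°, λ = atan2(p_y, p_x) ≈ 26.60°.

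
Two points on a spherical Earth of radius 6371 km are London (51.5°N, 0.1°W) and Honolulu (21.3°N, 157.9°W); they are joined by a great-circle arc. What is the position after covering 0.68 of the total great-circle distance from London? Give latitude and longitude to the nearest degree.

From cos δ = sin φ₁ sin φ₂ + cos φ₁ cos φ₂ cos Δλ, the central angle is δ ≈ 1.826 rad (104.6°).
Interpolate at f = 0.68 with slerp weights a = sin((1−f)δ)/sin δ ≈ 0.570, b = sin(fδ)/sin δ ≈ 0.978.
p = a·p₁ + b·p₂ ≈ (-0.489, -0.343, 0.802); φ = arcsin(p_z) ≈ 53.28°, λ = atan2(p_y, p_x) ≈ -144.94°.

≈ (53°N, 145°W)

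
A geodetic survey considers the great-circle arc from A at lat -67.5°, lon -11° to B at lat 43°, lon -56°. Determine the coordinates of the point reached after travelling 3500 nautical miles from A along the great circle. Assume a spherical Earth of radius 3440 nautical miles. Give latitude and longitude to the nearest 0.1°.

≈ lat -12.6°, lon -41.0°

Convert each endpoint to a unit vector on the sphere (x = cos φ cos λ, y = cos φ sin λ, z = sin φ).
The central angle between the endpoints is δ = arccos(p₁·p₂) ≈ 2.018 rad (115.6°). The total great-circle distance is δ·R ≈ 2.018 × 3440 ≈ 6941 nmi, so the target fraction is f = 3500/6941 ≈ 0.504.
Interpolate at f ≈ 0.504 with slerp weights a = sin((1−f)δ)/sin δ ≈ 0.933, b = sin(fδ)/sin δ ≈ 0.943.
p = a·p₁ + b·p₂ ≈ (0.736, -0.640, -0.219); φ = arcsin(p_z) ≈ -12.64°, λ = atan2(p_y, p_x) ≈ -41.00°.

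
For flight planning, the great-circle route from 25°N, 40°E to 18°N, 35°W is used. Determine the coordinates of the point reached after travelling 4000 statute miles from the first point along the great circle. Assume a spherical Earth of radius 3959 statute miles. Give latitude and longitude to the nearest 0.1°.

Convert each endpoint to a unit vector on the sphere (x = cos φ cos λ, y = cos φ sin λ, z = sin φ).
The central angle between the endpoints is δ = arccos(p₁·p₂) ≈ 1.209 rad (69.3°). The total great-circle distance is δ·R ≈ 1.209 × 3959 ≈ 4788 mi, so the target fraction is f = 4000/4788 ≈ 0.835.
Interpolate at f ≈ 0.835 with slerp weights a = sin((1−f)δ)/sin δ ≈ 0.211, b = sin(fδ)/sin δ ≈ 0.906.
p = a·p₁ + b·p₂ ≈ (0.852, -0.371, 0.369); φ = arcsin(p_z) ≈ 21.66°, λ = atan2(p_y, p_x) ≈ -23.52°.

≈ 21.7°N, 23.5°W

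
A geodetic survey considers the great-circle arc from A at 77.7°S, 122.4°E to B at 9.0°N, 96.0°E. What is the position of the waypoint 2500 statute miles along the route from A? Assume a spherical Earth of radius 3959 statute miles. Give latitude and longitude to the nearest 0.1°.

The haversine formula gives a central angle δ ≈ 1.535 rad (88.0°) between the endpoints. The total great-circle distance is δ·R ≈ 1.535 × 3959 ≈ 6078 mi, so the target fraction is f = 2500/6078 ≈ 0.411.
Interpolate at f ≈ 0.411 with slerp weights a = sin((1−f)δ)/sin δ ≈ 0.786, b = sin(fδ)/sin δ ≈ 0.591.
p = a·p₁ + b·p₂ ≈ (-0.151, 0.722, -0.676); φ = arcsin(p_z) ≈ -42.51°, λ = atan2(p_y, p_x) ≈ 101.80°.

≈ 42.5°S, 101.8°E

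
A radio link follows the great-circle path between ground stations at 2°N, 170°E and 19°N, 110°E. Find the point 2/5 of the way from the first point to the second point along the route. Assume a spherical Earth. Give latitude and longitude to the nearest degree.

≈ 10°N, 147°E

Write both endpoints as unit vectors p₁, p₂ with components (cos φ cos λ, cos φ sin λ, sin φ).
The central angle between the endpoints is δ = arccos(p₁·p₂) ≈ 1.066 rad (61.1°).
Interpolate at f = 2/5 with slerp weights a = sin((1−f)δ)/sin δ ≈ 0.682, b = sin(fδ)/sin δ ≈ 0.472.
p = a·p₁ + b·p₂ ≈ (-0.824, 0.538, 0.178); φ = arcsin(p_z) ≈ 10.23°, λ = atan2(p_y, p_x) ≈ 146.85°.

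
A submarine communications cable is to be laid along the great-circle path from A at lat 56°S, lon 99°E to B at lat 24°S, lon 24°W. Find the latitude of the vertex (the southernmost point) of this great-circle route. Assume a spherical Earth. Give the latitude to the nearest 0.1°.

≈ 64.6°S

The great circle lies in the plane with unit normal n̂ = (p₁ × p₂)/|p₁ × p₂|.
Here n̂_z ≈ -0.429; the vertex latitude is φ_max = arccos|n̂_z| ≈ 64.6°.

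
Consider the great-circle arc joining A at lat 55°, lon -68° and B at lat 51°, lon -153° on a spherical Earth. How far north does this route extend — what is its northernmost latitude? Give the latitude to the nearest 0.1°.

≈ 61.1°

The great circle lies in the plane with unit normal n̂ = (p₁ × p₂)/|p₁ × p₂|.
Here n̂_z ≈ -0.483; the vertex latitude is φ_max = arccos|n̂_z| ≈ 61.1°.
Check via Clairaut: cos φ_max = |cos φ₁| · sin C = cos(55.0°)·sin(57.4°) ≈ 0.483, again giving ≈ 61.1°.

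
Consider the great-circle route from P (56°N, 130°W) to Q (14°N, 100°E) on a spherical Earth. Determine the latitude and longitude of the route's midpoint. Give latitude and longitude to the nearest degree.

Write both endpoints as unit vectors p₁, p₂ with components (cos φ cos λ, cos φ sin λ, sin φ).
The central angle between the endpoints is δ = arccos(p₁·p₂) ≈ 1.720 rad (98.5°).
Interpolate at f = 1/2 with slerp weights a = sin((1−f)δ)/sin δ ≈ 0.766, b = sin(fδ)/sin δ ≈ 0.766.
p = a·p₁ + b·p₂ ≈ (-0.404, 0.404, 0.821); φ = arcsin(p_z) ≈ 55.14°, λ = atan2(p_y, p_x) ≈ 135.04°.

≈ (55°N, 135°E)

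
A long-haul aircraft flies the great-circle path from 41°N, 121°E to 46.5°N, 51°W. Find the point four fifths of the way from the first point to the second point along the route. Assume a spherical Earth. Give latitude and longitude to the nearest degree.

≈ 65°N, 47°W

Convert each endpoint to a unit vector on the sphere (x = cos φ cos λ, y = cos φ sin λ, z = sin φ).
The central angle between the endpoints is δ = arccos(p₁·p₂) ≈ 1.609 rad (92.2°).
Interpolate at f = 4/5 with slerp weights a = sin((1−f)δ)/sin δ ≈ 0.317, b = sin(fδ)/sin δ ≈ 0.961.
p = a·p₁ + b·p₂ ≈ (0.293, -0.309, 0.905); φ = arcsin(p_z) ≈ 64.78°, λ = atan2(p_y, p_x) ≈ -46.52°.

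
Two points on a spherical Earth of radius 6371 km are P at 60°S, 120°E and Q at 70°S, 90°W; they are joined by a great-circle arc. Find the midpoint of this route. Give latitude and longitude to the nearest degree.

≈ 82°S, 160°E

Write both endpoints as unit vectors p₁, p₂ with components (cos φ cos λ, cos φ sin λ, sin φ).
The central angle between the endpoints is δ = arccos(p₁·p₂) ≈ 0.842 rad (48.3°).
Interpolate at f = 1/2 with slerp weights a = sin((1−f)δ)/sin δ ≈ 0.548, b = sin(fδ)/sin δ ≈ 0.548.
p = a·p₁ + b·p₂ ≈ (-0.137, 0.050, -0.989); φ = arcsin(p_z) ≈ -81.62°, λ = atan2(p_y, p_x) ≈ 160.00°.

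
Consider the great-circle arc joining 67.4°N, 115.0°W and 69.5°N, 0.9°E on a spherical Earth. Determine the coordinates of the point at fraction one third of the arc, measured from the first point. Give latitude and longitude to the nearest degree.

≈ 76°N, 87°W

Write both endpoints as unit vectors p₁, p₂ with components (cos φ cos λ, cos φ sin λ, sin φ).
The central angle between the endpoints is δ = arccos(p₁·p₂) ≈ 0.634 rad (36.3°).
Interpolate at f = 1/3 with slerp weights a = sin((1−f)δ)/sin δ ≈ 0.692, b = sin(fδ)/sin δ ≈ 0.354.
p = a·p₁ + b·p₂ ≈ (0.012, -0.239, 0.971); φ = arcsin(p_z) ≈ 76.14°, λ = atan2(p_y, p_x) ≈ -87.24°.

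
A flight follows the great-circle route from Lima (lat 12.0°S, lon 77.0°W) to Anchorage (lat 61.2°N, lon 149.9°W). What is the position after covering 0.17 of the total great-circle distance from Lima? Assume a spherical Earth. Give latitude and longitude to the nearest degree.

≈ lat 2°N, lon 84°W

Write both endpoints as unit vectors p₁, p₂ with components (cos φ cos λ, cos φ sin λ, sin φ).
The central angle between the endpoints is δ = arccos(p₁·p₂) ≈ 1.614 rad (92.5°).
Interpolate at f = 0.17 with slerp weights a = sin((1−f)δ)/sin δ ≈ 0.974, b = sin(fδ)/sin δ ≈ 0.271.
p = a·p₁ + b·p₂ ≈ (0.101, -0.994, 0.035); φ = arcsin(p_z) ≈ 2.01°, λ = atan2(p_y, p_x) ≈ -84.18°.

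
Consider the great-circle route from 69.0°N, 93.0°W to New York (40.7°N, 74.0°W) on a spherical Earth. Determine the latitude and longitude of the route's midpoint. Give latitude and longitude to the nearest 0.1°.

Write both endpoints as unit vectors p₁, p₂ with components (cos φ cos λ, cos φ sin λ, sin φ).
The central angle between the endpoints is δ = arccos(p₁·p₂) ≈ 0.524 rad (30.0°).
Interpolate at f = 1/2 with slerp weights a = sin((1−f)δ)/sin δ ≈ 0.518, b = sin(fδ)/sin δ ≈ 0.518.
p = a·p₁ + b·p₂ ≈ (0.098, -0.563, 0.821); φ = arcsin(p_z) ≈ 55.17°, λ = atan2(p_y, p_x) ≈ -80.07°.

≈ 55.2°N, 80.1°W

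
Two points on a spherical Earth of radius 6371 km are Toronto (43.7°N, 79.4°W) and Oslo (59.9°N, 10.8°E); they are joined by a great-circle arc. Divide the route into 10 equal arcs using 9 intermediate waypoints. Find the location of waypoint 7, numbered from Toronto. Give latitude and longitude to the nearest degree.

≈ (63°N, 22°W)

Write both endpoints as unit vectors p₁, p₂ with components (cos φ cos λ, cos φ sin λ, sin φ).
The central angle between the endpoints is δ = arccos(p₁·p₂) ≈ 0.932 rad (53.4°).
Interpolate at f = 7/10 with slerp weights a = sin((1−f)δ)/sin δ ≈ 0.344, b = sin(fδ)/sin δ ≈ 0.756.
p = a·p₁ + b·p₂ ≈ (0.418, -0.173, 0.892); φ = arcsin(p_z) ≈ 63.08°, λ = atan2(p_y, p_x) ≈ -22.50°.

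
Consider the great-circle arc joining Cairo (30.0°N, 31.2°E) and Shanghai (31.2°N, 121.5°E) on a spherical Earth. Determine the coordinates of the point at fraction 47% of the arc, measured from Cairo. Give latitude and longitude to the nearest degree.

≈ 40°N, 73°E

Write both endpoints as unit vectors p₁, p₂ with components (cos φ cos λ, cos φ sin λ, sin φ).
The central angle between the endpoints is δ = arccos(p₁·p₂) ≈ 1.313 rad (75.2°).
Interpolate at f = 0.47 with slerp weights a = sin((1−f)δ)/sin δ ≈ 0.663, b = sin(fδ)/sin δ ≈ 0.598.
p = a·p₁ + b·p₂ ≈ (0.224, 0.734, 0.641); φ = arcsin(p_z) ≈ 39.90°, λ = atan2(p_y, p_x) ≈ 73.05°.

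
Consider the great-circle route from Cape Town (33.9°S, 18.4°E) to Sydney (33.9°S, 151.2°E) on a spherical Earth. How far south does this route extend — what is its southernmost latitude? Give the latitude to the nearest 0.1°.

≈ 59.2°S

The great circle lies in the plane with unit normal n̂ = (p₁ × p₂)/|p₁ × p₂|.
Here n̂_z ≈ +0.512; the vertex latitude is φ_max = arccos|n̂_z| ≈ 59.2°.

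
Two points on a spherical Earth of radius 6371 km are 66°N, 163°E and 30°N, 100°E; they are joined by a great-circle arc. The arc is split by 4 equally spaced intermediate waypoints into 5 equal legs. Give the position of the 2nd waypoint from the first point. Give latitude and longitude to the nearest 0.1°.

Write both endpoints as unit vectors p₁, p₂ with components (cos φ cos λ, cos φ sin λ, sin φ).
The central angle between the endpoints is δ = arccos(p₁·p₂) ≈ 0.906 rad (51.9°).
Interpolate at f = 2/5 with slerp weights a = sin((1−f)δ)/sin δ ≈ 0.657, b = sin(fδ)/sin δ ≈ 0.450.
p = a·p₁ + b·p₂ ≈ (-0.323, 0.462, 0.826); φ = arcsin(p_z) ≈ 55.65°, λ = atan2(p_y, p_x) ≈ 124.97°.

≈ 55.7°N, 125.0°E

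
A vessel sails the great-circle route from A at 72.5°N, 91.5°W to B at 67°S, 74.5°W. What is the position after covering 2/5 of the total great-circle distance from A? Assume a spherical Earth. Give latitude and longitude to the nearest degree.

From cos δ = sin φ₁ sin φ₂ + cos φ₁ cos φ₂ cos Δλ, the central angle is δ ≈ 2.443 rad (140.0°).
Interpolate at f = 2/5 with slerp weights a = sin((1−f)δ)/sin δ ≈ 1.546, b = sin(fδ)/sin δ ≈ 1.288.
p = a·p₁ + b·p₂ ≈ (0.122, -0.950, 0.288); φ = arcsin(p_z) ≈ 16.75°, λ = atan2(p_y, p_x) ≈ -82.66°.

≈ 17°N, 83°W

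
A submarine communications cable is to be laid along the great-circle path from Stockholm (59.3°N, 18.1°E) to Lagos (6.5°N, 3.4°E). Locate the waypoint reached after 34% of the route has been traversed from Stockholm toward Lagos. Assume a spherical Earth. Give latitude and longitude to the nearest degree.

Convert each endpoint to a unit vector on the sphere (x = cos φ cos λ, y = cos φ sin λ, z = sin φ).
The central angle between the endpoints is δ = arccos(p₁·p₂) ≈ 0.942 rad (54.0°).
Interpolate at f = 0.34 with slerp weights a = sin((1−f)δ)/sin δ ≈ 0.720, b = sin(fδ)/sin δ ≈ 0.389.
p = a·p₁ + b·p₂ ≈ (0.736, 0.137, 0.663); φ = arcsin(p_z) ≈ 41.56°, λ = atan2(p_y, p_x) ≈ 10.56°.

≈ 42°N, 11°E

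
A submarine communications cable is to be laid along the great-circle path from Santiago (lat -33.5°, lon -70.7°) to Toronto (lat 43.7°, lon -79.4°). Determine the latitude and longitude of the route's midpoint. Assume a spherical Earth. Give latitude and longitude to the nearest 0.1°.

Write both endpoints as unit vectors p₁, p₂ with components (cos φ cos λ, cos φ sin λ, sin φ).
The central angle between the endpoints is δ = arccos(p₁·p₂) ≈ 1.355 rad (77.6°).
Interpolate at f = 1/2 with slerp weights a = sin((1−f)δ)/sin δ ≈ 0.642, b = sin(fδ)/sin δ ≈ 0.642.
p = a·p₁ + b·p₂ ≈ (0.262, -0.961, 0.089); φ = arcsin(p_z) ≈ 5.11°, λ = atan2(p_y, p_x) ≈ -74.74°.

≈ lat 5.1°, lon -74.7°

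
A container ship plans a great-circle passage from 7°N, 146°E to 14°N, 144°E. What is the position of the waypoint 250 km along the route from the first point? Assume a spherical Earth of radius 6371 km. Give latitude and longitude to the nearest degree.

From cos δ = sin φ₁ sin φ₂ + cos φ₁ cos φ₂ cos Δλ, the central angle is δ ≈ 0.127 rad (7.3°). The total great-circle distance is δ·R ≈ 0.127 × 6371 ≈ 808 km, so the target fraction is f = 250/808 ≈ 0.309.
Interpolate at f ≈ 0.309 with slerp weights a = sin((1−f)δ)/sin δ ≈ 0.692, b = sin(fδ)/sin δ ≈ 0.310.
p = a·p₁ + b·p₂ ≈ (-0.813, 0.561, 0.159); φ = arcsin(p_z) ≈ 9.17°, λ = atan2(p_y, p_x) ≈ 145.39°.

≈ 9°N, 145°E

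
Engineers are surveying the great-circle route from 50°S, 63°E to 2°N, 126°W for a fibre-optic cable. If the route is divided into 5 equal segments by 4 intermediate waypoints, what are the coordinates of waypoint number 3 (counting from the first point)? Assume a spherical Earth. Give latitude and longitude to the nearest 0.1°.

≈ 49.9°S, 135.5°W

From cos δ = sin φ₁ sin φ₂ + cos φ₁ cos φ₂ cos Δλ, the central angle is δ ≈ 2.293 rad (131.4°).
Interpolate at f = 3/5 with slerp weights a = sin((1−f)δ)/sin δ ≈ 1.058, b = sin(fδ)/sin δ ≈ 1.308.
p = a·p₁ + b·p₂ ≈ (-0.459, -0.451, -0.765); φ = arcsin(p_z) ≈ -49.92°, λ = atan2(p_y, p_x) ≈ -135.51°.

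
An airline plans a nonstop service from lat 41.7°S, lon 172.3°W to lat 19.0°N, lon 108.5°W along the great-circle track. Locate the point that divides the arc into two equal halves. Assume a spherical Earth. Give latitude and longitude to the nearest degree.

≈ lat 13°S, lon 136°W

Write both endpoints as unit vectors p₁, p₂ with components (cos φ cos λ, cos φ sin λ, sin φ).
The central angle between the endpoints is δ = arccos(p₁·p₂) ≈ 1.476 rad (84.5°).
Interpolate at f = 1/2 with slerp weights a = sin((1−f)δ)/sin δ ≈ 0.676, b = sin(fδ)/sin δ ≈ 0.676.
p = a·p₁ + b·p₂ ≈ (-0.703, -0.673, -0.230); φ = arcsin(p_z) ≈ -13.27°, λ = atan2(p_y, p_x) ≈ -136.22°.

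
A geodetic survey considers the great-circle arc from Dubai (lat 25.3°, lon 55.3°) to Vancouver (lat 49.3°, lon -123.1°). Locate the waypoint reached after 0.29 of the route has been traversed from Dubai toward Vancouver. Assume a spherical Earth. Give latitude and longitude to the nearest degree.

≈ lat 56°, lon 54°

The haversine formula gives a central angle δ ≈ 1.839 rad (105.4°) between the endpoints.
Interpolate at f = 0.29 with slerp weights a = sin((1−f)δ)/sin δ ≈ 1.001, b = sin(fδ)/sin δ ≈ 0.527.
p = a·p₁ + b·p₂ ≈ (0.327, 0.456, 0.828); φ = arcsin(p_z) ≈ 55.85°, λ = atan2(p_y, p_x) ≈ 54.32°.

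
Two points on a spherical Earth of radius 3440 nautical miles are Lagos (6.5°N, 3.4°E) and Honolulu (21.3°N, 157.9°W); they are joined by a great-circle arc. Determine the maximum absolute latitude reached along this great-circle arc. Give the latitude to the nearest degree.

≈ 57°N

The great circle lies in the plane with unit normal n̂ = (p₁ × p₂)/|p₁ × p₂|.
Here n̂_z ≈ -0.540; the vertex latitude is φ_max = arccos|n̂_z| ≈ 57.3°.
Check via Clairaut: cos φ_max = |cos φ₁| · sin C = cos(6.5°)·sin(33.0°) ≈ 0.540, again giving ≈ 57.3°.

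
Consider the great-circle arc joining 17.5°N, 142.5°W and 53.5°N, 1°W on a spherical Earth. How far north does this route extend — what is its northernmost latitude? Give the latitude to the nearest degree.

The great circle lies in the plane with unit normal n̂ = (p₁ × p₂)/|p₁ × p₂|.
Here n̂_z ≈ +0.361; the vertex latitude is φ_max = arccos|n̂_z| ≈ 68.9°.

≈ 69°N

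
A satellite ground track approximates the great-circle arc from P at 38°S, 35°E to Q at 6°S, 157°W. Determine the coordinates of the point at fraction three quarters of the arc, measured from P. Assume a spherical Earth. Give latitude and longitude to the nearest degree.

The haversine formula gives a central angle δ ≈ 2.349 rad (134.6°) between the endpoints.
Interpolate at f = 3/4 with slerp weights a = sin((1−f)δ)/sin δ ≈ 0.778, b = sin(fδ)/sin δ ≈ 1.379.
p = a·p₁ + b·p₂ ≈ (-0.760, -0.184, -0.623); φ = arcsin(p_z) ≈ -38.56°, λ = atan2(p_y, p_x) ≈ -166.39°.

≈ 39°S, 166°W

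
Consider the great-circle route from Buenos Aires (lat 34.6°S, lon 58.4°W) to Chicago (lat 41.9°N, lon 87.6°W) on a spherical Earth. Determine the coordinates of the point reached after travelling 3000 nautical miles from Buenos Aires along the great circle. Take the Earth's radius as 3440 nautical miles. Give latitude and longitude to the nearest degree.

Write both endpoints as unit vectors p₁, p₂ with components (cos φ cos λ, cos φ sin λ, sin φ).
The central angle between the endpoints is δ = arccos(p₁·p₂) ≈ 1.415 rad (81.0°). The total great-circle distance is δ·R ≈ 1.415 × 3440 ≈ 4866 nmi, so the target fraction is f = 3000/4866 ≈ 0.617.
Interpolate at f ≈ 0.617 with slerp weights a = sin((1−f)δ)/sin δ ≈ 0.523, b = sin(fδ)/sin δ ≈ 0.775.
p = a·p₁ + b·p₂ ≈ (0.250, -0.943, 0.221); φ = arcsin(p_z) ≈ 12.76°, λ = atan2(p_y, p_x) ≈ -75.17°.

≈ lat 13°N, lon 75°W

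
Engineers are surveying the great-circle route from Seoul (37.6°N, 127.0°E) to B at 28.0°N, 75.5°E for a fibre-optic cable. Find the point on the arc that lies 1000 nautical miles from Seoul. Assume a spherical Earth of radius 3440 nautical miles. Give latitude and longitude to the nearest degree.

Convert each endpoint to a unit vector on the sphere (x = cos φ cos λ, y = cos φ sin λ, z = sin φ).
The central angle between the endpoints is δ = arccos(p₁·p₂) ≈ 0.764 rad (43.8°). The total great-circle distance is δ·R ≈ 0.764 × 3440 ≈ 2629 nmi, so the target fraction is f = 1000/2629 ≈ 0.380.
Interpolate at f ≈ 0.380 with slerp weights a = sin((1−f)δ)/sin δ ≈ 0.659, b = sin(fδ)/sin δ ≈ 0.414.
p = a·p₁ + b·p₂ ≈ (-0.223, 0.771, 0.597); φ = arcsin(p_z) ≈ 36.62°, λ = atan2(p_y, p_x) ≈ 106.11°.

≈ 37°N, 106°E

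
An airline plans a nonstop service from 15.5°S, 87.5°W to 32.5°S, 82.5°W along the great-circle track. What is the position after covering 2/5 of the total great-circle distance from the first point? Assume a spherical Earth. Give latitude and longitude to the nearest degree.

The haversine formula gives a central angle δ ≈ 0.307 rad (17.6°) between the endpoints.
Interpolate at f = 2/5 with slerp weights a = sin((1−f)δ)/sin δ ≈ 0.606, b = sin(fδ)/sin δ ≈ 0.405.
p = a·p₁ + b·p₂ ≈ (0.070, -0.922, -0.380); φ = arcsin(p_z) ≈ -22.32°, λ = atan2(p_y, p_x) ≈ -85.65°.

≈ 22°S, 86°W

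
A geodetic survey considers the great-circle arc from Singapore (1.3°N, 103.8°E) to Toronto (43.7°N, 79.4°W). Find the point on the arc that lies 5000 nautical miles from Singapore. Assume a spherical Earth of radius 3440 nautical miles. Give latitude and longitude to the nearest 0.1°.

≈ (83.7°N, 134.7°E)

From cos δ = sin φ₁ sin φ₂ + cos φ₁ cos φ₂ cos Δλ, the central angle is δ ≈ 2.355 rad (134.9°). The total great-circle distance is δ·R ≈ 2.355 × 3440 ≈ 8100 nmi, so the target fraction is f = 5000/8100 ≈ 0.617.
Interpolate at f ≈ 0.617 with slerp weights a = sin((1−f)δ)/sin δ ≈ 1.107, b = sin(fδ)/sin δ ≈ 1.402.
p = a·p₁ + b·p₂ ≈ (-0.078, 0.078, 0.994); φ = arcsin(p_z) ≈ 83.68°, λ = atan2(p_y, p_x) ≈ 134.71°.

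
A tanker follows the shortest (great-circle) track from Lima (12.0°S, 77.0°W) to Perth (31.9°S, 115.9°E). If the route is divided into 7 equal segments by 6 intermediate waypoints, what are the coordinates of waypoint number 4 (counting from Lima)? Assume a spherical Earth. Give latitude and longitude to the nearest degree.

≈ 75°S, 161°W

Convert each endpoint to a unit vector on the sphere (x = cos φ cos λ, y = cos φ sin λ, z = sin φ).
The central angle between the endpoints is δ = arccos(p₁·p₂) ≈ 2.346 rad (134.4°).
Interpolate at f = 4/7 with slerp weights a = sin((1−f)δ)/sin δ ≈ 1.182, b = sin(fδ)/sin δ ≈ 1.363.
p = a·p₁ + b·p₂ ≈ (-0.245, -0.086, -0.966); φ = arcsin(p_z) ≈ -74.94°, λ = atan2(p_y, p_x) ≈ -160.76°.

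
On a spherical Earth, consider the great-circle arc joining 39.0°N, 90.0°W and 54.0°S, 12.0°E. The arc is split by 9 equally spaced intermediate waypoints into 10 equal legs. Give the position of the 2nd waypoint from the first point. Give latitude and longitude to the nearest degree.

≈ 20°N, 71°W

The haversine formula gives a central angle δ ≈ 2.219 rad (127.2°) between the endpoints.
Interpolate at f = 2/10 with slerp weights a = sin((1−f)δ)/sin δ ≈ 1.229, b = sin(fδ)/sin δ ≈ 0.539.
p = a·p₁ + b·p₂ ≈ (0.310, -0.889, 0.337); φ = arcsin(p_z) ≈ 19.71°, λ = atan2(p_y, p_x) ≈ -70.78°.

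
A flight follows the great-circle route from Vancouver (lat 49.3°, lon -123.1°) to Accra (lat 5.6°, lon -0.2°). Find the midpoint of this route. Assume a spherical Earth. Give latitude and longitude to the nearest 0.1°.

Write both endpoints as unit vectors p₁, p₂ with components (cos φ cos λ, cos φ sin λ, sin φ).
The central angle between the endpoints is δ = arccos(p₁·p₂) ≈ 1.853 rad (106.2°).
Interpolate at f = 1/2 with slerp weights a = sin((1−f)δ)/sin δ ≈ 0.832, b = sin(fδ)/sin δ ≈ 0.832.
p = a·p₁ + b·p₂ ≈ (0.532, -0.458, 0.712); φ = arcsin(p_z) ≈ 45.43°, λ = atan2(p_y, p_x) ≈ -40.70°.

≈ lat 45.4°, lon -40.7°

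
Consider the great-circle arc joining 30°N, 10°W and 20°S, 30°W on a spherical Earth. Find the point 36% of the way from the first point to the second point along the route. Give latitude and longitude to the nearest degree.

≈ 12°N, 18°W

Convert each endpoint to a unit vector on the sphere (x = cos φ cos λ, y = cos φ sin λ, z = sin φ).
The central angle between the endpoints is δ = arccos(p₁·p₂) ≈ 0.935 rad (53.6°).
Interpolate at f = 0.36 with slerp weights a = sin((1−f)δ)/sin δ ≈ 0.700, b = sin(fδ)/sin δ ≈ 0.411.
p = a·p₁ + b·p₂ ≈ (0.931, -0.298, 0.210); φ = arcsin(p_z) ≈ 12.10°, λ = atan2(p_y, p_x) ≈ -17.75°.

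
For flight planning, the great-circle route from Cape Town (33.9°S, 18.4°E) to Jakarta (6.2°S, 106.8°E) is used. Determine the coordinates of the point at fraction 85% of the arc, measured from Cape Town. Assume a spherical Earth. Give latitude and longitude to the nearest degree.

≈ (13°S, 96°E)

Convert each endpoint to a unit vector on the sphere (x = cos φ cos λ, y = cos φ sin λ, z = sin φ).
The central angle between the endpoints is δ = arccos(p₁·p₂) ≈ 1.487 rad (85.2°).
Interpolate at f = 0.85 with slerp weights a = sin((1−f)δ)/sin δ ≈ 0.222, b = sin(fδ)/sin δ ≈ 0.957.
p = a·p₁ + b·p₂ ≈ (-0.100, 0.969, -0.227); φ = arcsin(p_z) ≈ -13.13°, λ = atan2(p_y, p_x) ≈ 95.90°.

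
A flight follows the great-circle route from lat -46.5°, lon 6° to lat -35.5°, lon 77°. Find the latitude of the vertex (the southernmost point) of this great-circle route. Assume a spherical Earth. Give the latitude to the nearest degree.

The great circle lies in the plane with unit normal n̂ = (p₁ × p₂)/|p₁ × p₂|.
Here n̂_z ≈ +0.665; the vertex latitude is φ_max = arccos|n̂_z| ≈ 48.3°.
Check via Clairaut: cos φ_max = |cos φ₁| · sin C = cos(46.5°)·sin(105.1°) ≈ 0.665, again giving ≈ 48.3°.

≈ -48°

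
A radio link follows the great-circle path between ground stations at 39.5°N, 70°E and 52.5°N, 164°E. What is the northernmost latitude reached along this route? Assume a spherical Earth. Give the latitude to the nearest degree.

The great circle lies in the plane with unit normal n̂ = (p₁ × p₂)/|p₁ × p₂|.
Here n̂_z ≈ +0.531; the vertex latitude is φ_max = arccos|n̂_z| ≈ 57.9°.
Check via Clairaut: cos φ_max = |cos φ₁| · sin C = cos(39.5°)·sin(43.5°) ≈ 0.531, again giving ≈ 57.9°.

≈ 58°N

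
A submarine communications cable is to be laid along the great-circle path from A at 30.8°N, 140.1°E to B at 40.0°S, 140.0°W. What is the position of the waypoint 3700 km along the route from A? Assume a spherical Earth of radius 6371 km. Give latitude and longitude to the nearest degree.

Write both endpoints as unit vectors p₁, p₂ with components (cos φ cos λ, cos φ sin λ, sin φ).
The central angle between the endpoints is δ = arccos(p₁·p₂) ≈ 1.786 rad (102.3°). The total great-circle distance is δ·R ≈ 1.786 × 6371 ≈ 11380 km, so the target fraction is f = 3700/11380 ≈ 0.325.
Interpolate at f ≈ 0.325 with slerp weights a = sin((1−f)δ)/sin δ ≈ 0.956, b = sin(fδ)/sin δ ≈ 0.562.
p = a·p₁ + b·p₂ ≈ (-0.960, 0.250, 0.129); φ = arcsin(p_z) ≈ 7.39°, λ = atan2(p_y, p_x) ≈ 165.38°.

≈ 7°N, 165°E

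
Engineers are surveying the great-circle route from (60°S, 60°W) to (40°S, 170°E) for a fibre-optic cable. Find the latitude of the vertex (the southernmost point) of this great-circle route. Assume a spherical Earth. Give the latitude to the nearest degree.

The great circle lies in the plane with unit normal n̂ = (p₁ × p₂)/|p₁ × p₂|.
Here n̂_z ≈ -0.309; the vertex latitude is φ_max = arccos|n̂_z| ≈ 72.0°.

≈ 72°S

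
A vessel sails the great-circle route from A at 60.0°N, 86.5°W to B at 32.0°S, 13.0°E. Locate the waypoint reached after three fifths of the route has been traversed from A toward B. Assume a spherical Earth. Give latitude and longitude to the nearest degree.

Write both endpoints as unit vectors p₁, p₂ with components (cos φ cos λ, cos φ sin λ, sin φ).
The central angle between the endpoints is δ = arccos(p₁·p₂) ≈ 2.128 rad (121.9°).
Interpolate at f = 3/5 with slerp weights a = sin((1−f)δ)/sin δ ≈ 0.886, b = sin(fδ)/sin δ ≈ 1.128.
p = a·p₁ + b·p₂ ≈ (0.959, -0.227, 0.170); φ = arcsin(p_z) ≈ 9.78°, λ = atan2(p_y, p_x) ≈ -13.33°.

≈ 10°N, 13°W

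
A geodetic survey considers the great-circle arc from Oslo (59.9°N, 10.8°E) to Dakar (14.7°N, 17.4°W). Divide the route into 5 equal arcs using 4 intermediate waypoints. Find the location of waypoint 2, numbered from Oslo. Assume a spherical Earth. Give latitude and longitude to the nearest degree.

Write both endpoints as unit vectors p₁, p₂ with components (cos φ cos λ, cos φ sin λ, sin φ).
The central angle between the endpoints is δ = arccos(p₁·p₂) ≈ 0.867 rad (49.7°).
Interpolate at f = 2/5 with slerp weights a = sin((1−f)δ)/sin δ ≈ 0.652, b = sin(fδ)/sin δ ≈ 0.446.
p = a·p₁ + b·p₂ ≈ (0.733, -0.068, 0.677); φ = arcsin(p_z) ≈ 42.62°, λ = atan2(p_y, p_x) ≈ -5.28°.

≈ 43°N, 5°W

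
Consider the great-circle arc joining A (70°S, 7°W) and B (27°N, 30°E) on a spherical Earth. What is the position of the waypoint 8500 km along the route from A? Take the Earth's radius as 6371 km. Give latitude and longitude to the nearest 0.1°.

≈ (3.3°N, 25.1°E)

Convert each endpoint to a unit vector on the sphere (x = cos φ cos λ, y = cos φ sin λ, z = sin φ).
The central angle between the endpoints is δ = arccos(p₁·p₂) ≈ 1.755 rad (100.6°). The total great-circle distance is δ·R ≈ 1.755 × 6371 ≈ 11182 km, so the target fraction is f = 8500/11182 ≈ 0.760.
Interpolate at f ≈ 0.760 with slerp weights a = sin((1−f)δ)/sin δ ≈ 0.416, b = sin(fδ)/sin δ ≈ 0.989.
p = a·p₁ + b·p₂ ≈ (0.904, 0.423, 0.058); φ = arcsin(p_z) ≈ 3.35°, λ = atan2(p_y, p_x) ≈ 25.08°.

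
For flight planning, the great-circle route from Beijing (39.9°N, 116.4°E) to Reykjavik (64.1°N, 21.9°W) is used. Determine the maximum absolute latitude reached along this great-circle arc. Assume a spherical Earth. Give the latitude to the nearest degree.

≈ 76°N

The great circle lies in the plane with unit normal n̂ = (p₁ × p₂)/|p₁ × p₂|.
Here n̂_z ≈ -0.236; the vertex latitude is φ_max = arccos|n̂_z| ≈ 76.4°.
Check via Clairaut: cos φ_max = |cos φ₁| · sin C = cos(39.9°)·sin(17.9°) ≈ 0.236, again giving ≈ 76.4°.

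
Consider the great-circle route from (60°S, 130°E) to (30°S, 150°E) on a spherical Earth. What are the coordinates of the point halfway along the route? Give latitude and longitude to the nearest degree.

Convert each endpoint to a unit vector on the sphere (x = cos φ cos λ, y = cos φ sin λ, z = sin φ).
The central angle between the endpoints is δ = arccos(p₁·p₂) ≈ 0.574 rad (32.9°).
Interpolate at f = 1/2 with slerp weights a = sin((1−f)δ)/sin δ ≈ 0.521, b = sin(fδ)/sin δ ≈ 0.521.
p = a·p₁ + b·p₂ ≈ (-0.559, 0.425, -0.712); φ = arcsin(p_z) ≈ -45.41°, λ = atan2(p_y, p_x) ≈ 142.71°.

≈ (45°S, 143°E)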